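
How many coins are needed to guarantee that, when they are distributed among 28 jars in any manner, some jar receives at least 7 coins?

With 168 coins one could put exactly 6 in each of the 28 jars, and no jar would reach 7.
By the pigeonhole principle, one more coin must land in a jar that already has 6, giving it 7.
So 28 × 6 + 1 = 169 coins are required.

169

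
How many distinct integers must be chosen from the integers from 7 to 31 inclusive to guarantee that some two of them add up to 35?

Group the elements by complementary pair {x, 35−x}: {7,28}, {8,27}, {9,26}, …, giving 11 two-element pairs and 3 integers whose partner 35−x falls outside [7,31].
By pigeonhole, treating each of those 14 groups as a pigeonhole, one can pick one integer per group — 14 integers — with no two summing to 35.
The 15th integer lands in an occupied pair, forcing a sum of 35.

15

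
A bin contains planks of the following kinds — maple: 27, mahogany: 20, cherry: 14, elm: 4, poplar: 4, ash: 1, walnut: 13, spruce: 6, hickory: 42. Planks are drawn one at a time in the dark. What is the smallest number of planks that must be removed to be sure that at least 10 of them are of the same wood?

61

By the pigeonhole principle, put each drawn plank into a box by wood. The largest draw with every box below 10 takes min(count, 9) from each wood; woods with fewer than 9 contribute all they have.
Σ min(cᵢ, 9) = 9 + 9 + 9 + 4 + 4 + 1 + 9 + 6 + 9 = 60.
Draw number 60 + 1 = 61 must push one box to 10.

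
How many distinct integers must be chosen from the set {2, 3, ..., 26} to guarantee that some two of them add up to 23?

16

A set avoiding the sum 23 can contain at most one of each pair {x, 23−x}, plus the 5 elements whose complement lies outside the range.
The integers 12, …, 26 (15 of them) are such a set: any two sum to at least 12+13 = 25 > 23.
Pigeonhole: any 16th integer completes one of the 10 pairs, so 16 choices force a sum of 23.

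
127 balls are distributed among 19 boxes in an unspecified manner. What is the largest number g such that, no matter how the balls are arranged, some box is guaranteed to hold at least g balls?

7

By pigeonhole, the 19 boxes are the holes and the 127 balls are the pigeons.
If every box held at most 6 balls, the total would be at most 19 × 6 = 114, which is less than 127.
So some box holds at least ⌈127/19⌉ = 7 balls.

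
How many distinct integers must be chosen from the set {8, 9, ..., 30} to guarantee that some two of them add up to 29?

17

A set avoiding the sum 29 can contain at most one of each pair {x, 29−x}, plus the 9 elements whose complement lies outside the range.
The integers 15, …, 30 (16 of them) are such a set: any two sum to at least 15+16 = 31 > 29.
Pigeonhole: any 17th integer completes one of the 7 pairs, so 17 choices force a sum of 29.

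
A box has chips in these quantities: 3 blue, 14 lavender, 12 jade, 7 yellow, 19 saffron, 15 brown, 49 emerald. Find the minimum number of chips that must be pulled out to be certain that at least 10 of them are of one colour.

Put each drawn chip into a box by colour. The largest draw with every box below 10 takes min(count, 9) from each colour; colours with fewer than 9 contribute all they have.
Σ min(cᵢ, 9) = 3 + 9 + 9 + 7 + 9 + 9 + 9 = 55.
Draw number 55 + 1 = 56 must push one box to 10.

56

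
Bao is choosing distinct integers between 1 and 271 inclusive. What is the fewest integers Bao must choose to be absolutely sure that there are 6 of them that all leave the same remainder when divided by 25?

126

By the pigeonhole principle, the 25 residue classes mod 25 are the pigeonholes.
With 125 integers one could put 5 in each residue class and have no class reach 6.
The 126th integer pushes some class to 6, so 25·5 + 1 = 126.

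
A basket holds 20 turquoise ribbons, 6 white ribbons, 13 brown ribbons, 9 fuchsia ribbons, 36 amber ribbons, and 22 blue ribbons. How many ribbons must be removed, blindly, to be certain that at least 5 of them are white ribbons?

In the worst case for collecting white ribbons, every non-white ribbon comes out first.
There are 20 + 13 + 9 + 36 + 22 = 100 non-white ribbons altogether.
After those, each further ribbon must be white, so 100 + 5 = 105 draws guarantee 5 white ribbons.

105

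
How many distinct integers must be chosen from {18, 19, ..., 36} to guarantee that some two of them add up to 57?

12

Two chosen integers sum to 57 exactly when both halves of some pair {x, 57−x} with 21 ≤ x ≤ 57−x ≤ 36 are chosen — 8 such pairs.
The remaining 3 elements (those with no distinct partner in range) can never complete a 57-sum, so the worst case takes all of them and one from each pair: 3 + 8 = 11.
The 12th integer has to be the second member of some pair, so 11 + 1 = 12.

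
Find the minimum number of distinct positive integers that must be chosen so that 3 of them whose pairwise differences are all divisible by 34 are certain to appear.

Integers whose pairwise differences are multiples of 34 are exactly those sharing a remainder mod 34. Pigeonhole: the 34 residue classes mod 34 are the pigeonholes.
With 68 integers one could put 2 in each residue class and have no class reach 3.
The 69th integer pushes some class to 3, so 34·2 + 1 = 69.

69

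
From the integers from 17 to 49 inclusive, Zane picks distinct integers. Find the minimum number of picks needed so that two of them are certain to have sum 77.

23

A set avoiding the sum 77 can contain at most one of each pair {x, 77−x}, plus the 11 elements whose complement lies outside the range.
The integers 17, …, 38 (22 of them) are such a set: any two sum to at least 17+18 = 35 and at most 37+38 = 75 < 77.
Any 23rd integer completes one of the 11 pairs, so 23 choices force a sum of 77.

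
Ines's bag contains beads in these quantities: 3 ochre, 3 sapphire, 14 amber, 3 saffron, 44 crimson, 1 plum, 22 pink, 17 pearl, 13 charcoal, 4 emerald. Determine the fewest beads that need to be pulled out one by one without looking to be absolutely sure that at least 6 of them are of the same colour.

Pigeonhole: the 10 colours are the holes; the beads drawn are the pigeons.
To avoid 6 of any one colour, the worst case takes at most 5 of each colour, or every bead of a colour that has fewer than 5.
That gives 3 + 3 + 5 + 3 + 5 + 1 + 5 + 5 + 5 + 4 = 39 beads with no colour reaching 6.
The next bead forces some colour to 6, so 39 + 1 = 40.

40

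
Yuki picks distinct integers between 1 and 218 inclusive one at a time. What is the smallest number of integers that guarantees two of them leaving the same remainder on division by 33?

34

Pigeonhole: the 33 residue classes mod 33 are the pigeonholes.
With 33 integers one could put 1 in each residue class and have no class reach 2.
The 34th integer pushes some class to 2, so 33·1 + 1 = 34.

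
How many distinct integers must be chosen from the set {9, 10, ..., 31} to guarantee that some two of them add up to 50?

A set avoiding the sum 50 can contain at most one of each pair {x, 50−x}, plus the 11 elements whose complement lies outside the range or equal to its own complement.
The integers 9, …, 25 (17 of them) are such a set: any two sum to at least 9+10 = 19 and at most 24+25 = 49 < 50.
By pigeonhole, any 18th integer completes one of the 6 pairs, so 18 choices force a sum of 50.

18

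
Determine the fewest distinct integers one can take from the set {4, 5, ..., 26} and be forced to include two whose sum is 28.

14

Group the elements by complementary pair {x, 28−x}: {4,24}, {5,23}, {6,22}, …, giving 10 two-element pairs, the single value 14 (it cannot pair with itself since the integers are distinct), and 2 integers whose partner 28−x falls outside [4,26].
Treating each of those 13 groups as a pigeonhole, one can pick one integer per group — 13 integers — with no two summing to 28.
The 14th integer lands in an occupied pair, forcing a sum of 28.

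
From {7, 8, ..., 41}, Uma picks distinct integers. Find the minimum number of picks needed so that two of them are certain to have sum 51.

Two chosen integers sum to 51 exactly when both halves of some pair {x, 51−x} with 10 ≤ x ≤ 51−x ≤ 41 are chosen — 16 such pairs.
The remaining 3 elements (those with no distinct partner in range) can never complete a 51-sum, so the worst case takes all of them and one from each pair: 3 + 16 = 19.
The 20th integer has to be the second member of some pair, so 19 + 1 = 20.

20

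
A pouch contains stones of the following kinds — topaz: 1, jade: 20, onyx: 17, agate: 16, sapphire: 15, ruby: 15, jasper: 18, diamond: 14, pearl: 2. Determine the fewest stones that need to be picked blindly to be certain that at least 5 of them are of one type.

By pigeonhole, put each drawn stone into a box by type. The largest draw with every box below 5 takes min(count, 4) from each type; types with fewer than 4 contribute all they have.
Σ min(cᵢ, 4) = 1 + 4 + 4 + 4 + 4 + 4 + 4 + 4 + 2 = 31.
Draw number 31 + 1 = 32 must push one box to 5.

32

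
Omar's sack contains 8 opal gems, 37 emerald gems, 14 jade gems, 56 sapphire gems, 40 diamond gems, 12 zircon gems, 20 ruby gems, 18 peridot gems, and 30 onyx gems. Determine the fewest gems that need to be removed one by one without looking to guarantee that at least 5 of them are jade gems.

226

In the worst case for collecting jade gems, every non-jade gem comes out first.
There are 8 + 37 + 56 + 40 + 12 + 20 + 18 + 30 = 221 non-jade gems altogether.
After those, each further gem must be jade, so 221 + 5 = 226 draws guarantee 5 jade gems.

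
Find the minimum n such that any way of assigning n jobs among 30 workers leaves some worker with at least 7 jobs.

With 180 jobs one could put exactly 6 in each of the 30 workers, and no worker would reach 7.
One more job must land in a worker that already has 6, giving it 7.
So 30 × 6 + 1 = 181 jobs are required.

181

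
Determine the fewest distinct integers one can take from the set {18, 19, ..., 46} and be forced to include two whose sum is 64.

Two chosen integers sum to 64 exactly when both halves of some pair {x, 64−x} with 18 ≤ x ≤ 64−x ≤ 46 are chosen — 14 such pairs.
The remaining 1 element (those with no distinct partner in range) can never complete a 64-sum, so the worst case takes all of them and one from each pair: 1 + 14 = 15.
Pigeonhole: the 16th integer has to be the second member of some pair, so 15 + 1 = 16.

16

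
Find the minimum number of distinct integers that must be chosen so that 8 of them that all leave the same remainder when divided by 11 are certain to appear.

The 11 residue classes mod 11 are the pigeonholes.
With 77 integers one could put 7 in each residue class and have no class reach 8.
The 78th integer pushes some class to 8, so 11·7 + 1 = 78.

78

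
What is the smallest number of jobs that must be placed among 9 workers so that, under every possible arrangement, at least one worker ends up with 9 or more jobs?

73

With 72 jobs one could put exactly 8 in each of the 9 workers, and no worker would reach 9.
By pigeonhole, one more job must land in a worker that already has 8, giving it 9.
So 9 × 8 + 1 = 73 jobs are required.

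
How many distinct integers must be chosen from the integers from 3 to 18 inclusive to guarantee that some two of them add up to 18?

Group the elements by complementary pair {x, 18−x}: {3,15}, {4,14}, {5,13}, …, giving 6 two-element pairs; the single value 9 (it cannot pair with itself since the integers are distinct); and 3 integers whose partner 18−x falls outside [3,18].
By pigeonhole, treating each of those 10 groups as a pigeonhole, one can pick one integer per group — 10 integers — with no two summing to 18.
The 11th integer lands in an occupied pair, forcing a sum of 18.

11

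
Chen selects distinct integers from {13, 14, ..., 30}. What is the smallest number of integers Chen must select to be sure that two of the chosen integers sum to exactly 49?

Two chosen integers sum to 49 exactly when both halves of some pair {x, 49−x} with 19 ≤ x ≤ 49−x ≤ 30 are chosen — 6 such pairs.
The remaining 6 elements (those with no distinct partner in range) can never complete a 49-sum, so the worst case takes all of them and one from each pair: 6 + 6 = 12.
By pigeonhole, the 13th integer has to be the second member of some pair, so 12 + 1 = 13.

13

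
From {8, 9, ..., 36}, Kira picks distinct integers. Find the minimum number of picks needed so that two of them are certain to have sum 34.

Group the elements by complementary pair {x, 34−x}: {8,26}, {9,25}, {10,24}, …, giving 9 two-element pairs; the single value 17 (it cannot pair with itself since the integers are distinct); and 10 integers whose partner 34−x falls outside [8,36].
Pigeonhole: treating each of those 20 groups as a pigeonhole, one can pick one integer per group — 20 integers — with no two summing to 34.
The 21st integer lands in an occupied pair, forcing a sum of 34.

21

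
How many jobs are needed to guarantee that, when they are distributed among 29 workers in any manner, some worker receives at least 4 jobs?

88

With 87 jobs one could put exactly 3 in each of the 29 workers, and no worker would reach 4.
Pigeonhole: one more job must land in a worker that already has 3, giving it 4.
So 29 × 3 + 1 = 88 jobs are required.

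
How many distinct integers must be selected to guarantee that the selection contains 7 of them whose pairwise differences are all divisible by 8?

49

Integers whose pairwise differences are multiples of 8 are exactly those sharing a remainder mod 8. The 8 residue classes mod 8 are the pigeonholes.
With 48 integers one could put 6 in each residue class and have no class reach 7.
The 49th integer pushes some class to 7, so 8·6 + 1 = 49.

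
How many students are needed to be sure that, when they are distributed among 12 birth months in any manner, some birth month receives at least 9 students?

With 96 students one could put exactly 8 in each of the 12 birth months, and no birth month would reach 9.
One more student must land in a birth month that already has 8, giving it 9.
So 12 × 8 + 1 = 97 students are required.

97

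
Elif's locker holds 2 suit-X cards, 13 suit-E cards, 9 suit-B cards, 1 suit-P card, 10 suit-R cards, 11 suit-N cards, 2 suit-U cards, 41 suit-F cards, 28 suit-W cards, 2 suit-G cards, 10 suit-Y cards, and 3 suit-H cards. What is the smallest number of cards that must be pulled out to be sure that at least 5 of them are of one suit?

39

An adversary could hand out at most 4 cards per suit (5 suits run out sooner): 2 + 4 + 4 + 1 + 4 + 4 + 2 + 4 + 4 + 2 + 4 + 3 = 38 cards and still no suit has 5.
By the pigeonhole principle, one more card lands in a suit already at 4, so 39 draws are enough and 38 are not.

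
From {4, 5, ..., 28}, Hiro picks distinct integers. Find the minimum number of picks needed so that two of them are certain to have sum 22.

19

Group the elements by complementary pair {x, 22−x}: {4,18}, {5,17}, {6,16}, …, giving 7 two-element pairs; the single value 11 (it cannot pair with itself since the integers are distinct); and 10 integers whose partner 22−x falls outside [4,28].
Treating each of those 18 groups as a pigeonhole, one can pick one integer per group — 18 integers — with no two summing to 22.
The 19th integer lands in an occupied pair, forcing a sum of 22.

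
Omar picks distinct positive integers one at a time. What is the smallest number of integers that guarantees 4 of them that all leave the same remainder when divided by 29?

88

The 29 residue classes mod 29 are the pigeonholes.
With 87 integers one could put 3 in each residue class and have no class reach 4.
The 88th integer pushes some class to 4, so 29·3 + 1 = 88.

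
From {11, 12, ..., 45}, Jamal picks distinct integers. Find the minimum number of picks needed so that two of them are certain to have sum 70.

Group the elements by complementary pair {x, 70−x}: {25,45}, {26,44}, {27,43}, …, giving 10 two-element pairs, the single value 35 (it cannot pair with itself since the integers are distinct), and 14 integers whose partner 70−x falls outside [11,45].
Pigeonhole: treating each of those 25 groups as a pigeonhole, one can pick one integer per group — 25 integers — with no two summing to 70.
The 26th integer lands in an occupied pair, forcing a sum of 70.

26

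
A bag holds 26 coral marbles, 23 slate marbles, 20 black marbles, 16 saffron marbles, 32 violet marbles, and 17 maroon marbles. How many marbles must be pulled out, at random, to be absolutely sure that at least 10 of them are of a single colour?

Pigeonhole: put each drawn marble into a box by colour. The largest draw with every box below 10 takes min(count, 9) from each colour.
Σ min(cᵢ, 9) = 9 + 9 + 9 + 9 + 9 + 9 = 54.
Draw number 54 + 1 = 55 must push one box to 10.

55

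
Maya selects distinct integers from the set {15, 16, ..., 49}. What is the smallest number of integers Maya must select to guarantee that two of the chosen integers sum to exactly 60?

Two chosen integers sum to 60 exactly when both halves of some pair {x, 60−x} with 15 ≤ x ≤ 60−x ≤ 45 are chosen — 15 such pairs.
The remaining 5 elements (those with no distinct partner in range) can never complete a 60-sum, so the worst case takes all of them and one from each pair: 5 + 15 = 20.
By the pigeonhole principle, the 21st integer has to be the second member of some pair, so 20 + 1 = 21.

21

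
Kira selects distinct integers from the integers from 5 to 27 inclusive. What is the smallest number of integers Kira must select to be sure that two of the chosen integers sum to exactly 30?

14

Group the elements by complementary pair {x, 30−x}: {5,25}, {6,24}, {7,23}, …, giving 10 two-element pairs; the single value 15 (it cannot pair with itself since the integers are distinct); and 2 integers whose partner 30−x falls outside [5,27].
By pigeonhole, treating each of those 13 groups as a pigeonhole, one can pick one integer per group — 13 integers — with no two summing to 30.
The 14th integer lands in an occupied pair, forcing a sum of 30.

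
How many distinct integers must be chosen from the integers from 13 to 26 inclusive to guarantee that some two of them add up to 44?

11

Two chosen integers sum to 44 exactly when both halves of some pair {x, 44−x} with 18 ≤ x ≤ 44−x ≤ 26 are chosen — 4 such pairs.
The remaining 6 elements (those with no distinct partner in range) can never complete a 44-sum, so the worst case takes all of them and one from each pair: 6 + 4 = 10.
The 11th integer has to be the second member of some pair, so 10 + 1 = 11.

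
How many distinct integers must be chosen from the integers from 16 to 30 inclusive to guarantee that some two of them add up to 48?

10

A set avoiding the sum 48 can contain at most one of each pair {x, 48−x}, plus the 3 elements whose complement lies outside the range or equal to its own complement.
The integers 16, …, 24 (9 of them) are such a set: any two sum to at least 16+17 = 33 and at most 23+24 = 47 < 48.
Any 10th integer completes one of the 6 pairs, so 10 choices force a sum of 48.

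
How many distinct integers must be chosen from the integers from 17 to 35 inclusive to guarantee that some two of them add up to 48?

13

A set avoiding the sum 48 can contain at most one of each pair {x, 48−x}, plus the 5 elements whose complement lies outside the range or equal to its own complement.
The integers 24, …, 35 (12 of them) are such a set: any two sum to at least 24+25 = 49 > 48.
Pigeonhole: any 13th integer completes one of the 7 pairs, so 13 choices force a sum of 48.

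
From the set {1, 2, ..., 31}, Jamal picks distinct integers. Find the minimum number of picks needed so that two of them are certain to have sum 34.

18

A set avoiding the sum 34 can contain at most one of each pair {x, 34−x}, plus the 3 elements whose complement lies outside the range or equal to its own complement.
The integers 1, …, 17 (17 of them) are such a set: any two sum to at least 1+2 = 3 and at most 16+17 = 33 < 34.
Any 18th integer completes one of the 14 pairs, so 18 choices force a sum of 34.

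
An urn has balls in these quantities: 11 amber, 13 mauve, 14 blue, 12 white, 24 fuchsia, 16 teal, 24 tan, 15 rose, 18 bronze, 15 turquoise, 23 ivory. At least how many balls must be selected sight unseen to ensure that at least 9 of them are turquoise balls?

In the worst case for collecting turquoise balls, every non-turquoise ball comes out first.
There are 11 + 13 + 14 + 12 + 24 + 16 + 24 + 15 + 18 + 23 = 170 non-turquoise balls altogether.
After those, each further ball must be turquoise, so 170 + 9 = 179 draws guarantee 9 turquoise balls.

179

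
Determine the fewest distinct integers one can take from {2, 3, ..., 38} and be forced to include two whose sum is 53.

Group the elements by complementary pair {x, 53−x}: {15,38}, {16,37}, {17,36}, …, giving 12 two-element pairs and 13 integers whose partner 53−x falls outside [2,38].
Pigeonhole: treating each of those 25 groups as a pigeonhole, one can pick one integer per group — 25 integers — with no two summing to 53.
The 26th integer lands in an occupied pair, forcing a sum of 53.

26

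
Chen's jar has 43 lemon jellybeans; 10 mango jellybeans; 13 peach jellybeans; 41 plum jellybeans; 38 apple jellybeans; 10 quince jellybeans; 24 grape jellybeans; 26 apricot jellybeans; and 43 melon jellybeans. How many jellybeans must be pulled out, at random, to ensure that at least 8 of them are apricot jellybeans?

230

In the worst case for collecting apricot jellybeans, every non-apricot jellybean comes out first.
There are 43 + 10 + 13 + 41 + 38 + 10 + 24 + 43 = 222 non-apricot jellybeans altogether.
After those, each further jellybean must be apricot, so 222 + 8 = 230 draws guarantee 8 apricot jellybeans.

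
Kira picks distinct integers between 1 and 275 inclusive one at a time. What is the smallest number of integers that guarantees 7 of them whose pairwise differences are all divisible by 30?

Integers whose pairwise differences are multiples of 30 are exactly those sharing a remainder mod 30. The 30 residue classes mod 30 are the pigeonholes.
With 180 integers one could put 6 in each residue class and have no class reach 7.
The 181st integer pushes some class to 7, so 30·6 + 1 = 181.

181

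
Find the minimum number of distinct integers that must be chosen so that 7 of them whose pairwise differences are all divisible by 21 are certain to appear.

Integers whose pairwise differences are multiples of 21 are exactly those sharing a remainder mod 21. The 21 residue classes mod 21 are the pigeonholes.
With 126 integers one could put 6 in each residue class and have no class reach 7.
The 127th integer pushes some class to 7, so 21·6 + 1 = 127.

127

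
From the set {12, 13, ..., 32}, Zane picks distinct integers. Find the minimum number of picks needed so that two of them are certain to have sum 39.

A set avoiding the sum 39 can contain at most one of each pair {x, 39−x}, plus the 5 elements whose complement lies outside the range.
The integers 20, …, 32 (13 of them) are such a set: any two sum to at least 20+21 = 41 > 39.
Pigeonhole: any 14th integer completes one of the 8 pairs, so 14 choices force a sum of 39.

14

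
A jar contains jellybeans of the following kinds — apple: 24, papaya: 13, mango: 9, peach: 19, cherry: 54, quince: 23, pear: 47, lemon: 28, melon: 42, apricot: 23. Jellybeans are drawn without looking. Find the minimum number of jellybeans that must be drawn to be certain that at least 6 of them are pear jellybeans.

In the worst case for collecting pear jellybeans, every non-pear jellybean comes out first.
There are 24 + 13 + 9 + 19 + 54 + 23 + 28 + 42 + 23 = 235 non-pear jellybeans altogether.
After those, each further jellybean must be pear, so 235 + 6 = 241 draws guarantee 6 pear jellybeans.

241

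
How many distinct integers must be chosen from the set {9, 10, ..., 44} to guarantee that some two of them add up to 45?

Group the elements by complementary pair {x, 45−x}: {9,36}, {10,35}, {11,34}, …, giving 14 two-element pairs and 8 integers whose partner 45−x falls outside [9,44].
Treating each of those 22 groups as a pigeonhole, one can pick one integer per group — 22 integers — with no two summing to 45.
The 23rd integer lands in an occupied pair, forcing a sum of 45.

23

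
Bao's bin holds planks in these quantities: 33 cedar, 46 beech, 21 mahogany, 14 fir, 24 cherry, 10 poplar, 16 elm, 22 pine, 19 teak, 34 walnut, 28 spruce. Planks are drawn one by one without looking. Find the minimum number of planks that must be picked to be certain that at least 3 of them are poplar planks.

In the worst case for collecting poplar planks, every non-poplar plank comes out first.
There are 33 + 46 + 21 + 14 + 24 + 16 + 22 + 19 + 34 + 28 = 257 non-poplar planks altogether.
After those, each further plank must be poplar, so 257 + 3 = 260 draws guarantee 3 poplar planks.

260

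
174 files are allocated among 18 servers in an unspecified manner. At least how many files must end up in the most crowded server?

The 18 servers are the holes and the 174 files are the pigeons.
If every server held at most 9 files, the total would be at most 18 × 9 = 162, which is less than 174.
So some server holds at least ⌈174/18⌉ = 10 files.

10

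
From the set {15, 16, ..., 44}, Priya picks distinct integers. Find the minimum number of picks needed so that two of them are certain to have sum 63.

Group the elements by complementary pair {x, 63−x}: {19,44}, {20,43}, {21,42}, …, giving 13 two-element pairs and 4 integers whose partner 63−x falls outside [15,44].
Treating each of those 17 groups as a pigeonhole, one can pick one integer per group — 17 integers — with no two summing to 63.
The 18th integer lands in an occupied pair, forcing a sum of 63.

18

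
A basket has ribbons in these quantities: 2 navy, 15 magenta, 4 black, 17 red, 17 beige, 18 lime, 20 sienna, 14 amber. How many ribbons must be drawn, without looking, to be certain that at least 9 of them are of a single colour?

Put each drawn ribbon into a box by colour. The largest draw with every box below 9 takes min(count, 8) from each colour; colours with fewer than 8 contribute all they have.
Σ min(cᵢ, 8) = 2 + 8 + 4 + 8 + 8 + 8 + 8 + 8 = 54.
Draw number 54 + 1 = 55 must push one box to 9.

55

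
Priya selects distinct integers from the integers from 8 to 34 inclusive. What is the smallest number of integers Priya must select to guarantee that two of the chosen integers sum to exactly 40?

Two chosen integers sum to 40 exactly when both halves of some pair {x, 40−x} with 8 ≤ x ≤ 40−x ≤ 32 are chosen — 12 such pairs.
The remaining 3 elements (those with no distinct partner in range) can never complete a 40-sum, so the worst case takes all of them and one from each pair: 3 + 12 = 15.
By pigeonhole, the 16th integer has to be the second member of some pair, so 15 + 1 = 16.

16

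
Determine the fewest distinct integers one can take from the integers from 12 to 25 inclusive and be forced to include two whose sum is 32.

A set avoiding the sum 32 can contain at most one of each pair {x, 32−x}, plus the 6 elements whose complement lies outside the range or equal to its own complement.
The integers 16, …, 25 (10 of them) are such a set: any two sum to at least 16+17 = 33 > 32.
Any 11th integer completes one of the 4 pairs, so 11 choices force a sum of 32.

11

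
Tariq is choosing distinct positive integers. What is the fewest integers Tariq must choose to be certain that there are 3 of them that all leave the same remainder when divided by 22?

The 22 residue classes mod 22 are the pigeonholes.
With 44 integers one could put 2 in each residue class and have no class reach 3.
The 45th integer pushes some class to 3, so 22·2 + 1 = 45.

45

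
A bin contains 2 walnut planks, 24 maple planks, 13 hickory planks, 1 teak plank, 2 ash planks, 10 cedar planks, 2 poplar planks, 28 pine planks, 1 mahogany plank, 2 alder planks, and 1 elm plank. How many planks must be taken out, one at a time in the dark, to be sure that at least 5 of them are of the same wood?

28

Put each drawn plank into a box by wood. The largest draw with every box below 5 takes min(count, 4) from each wood; woods with fewer than 4 contribute all they have.
Σ min(cᵢ, 4) = 2 + 4 + 4 + 1 + 2 + 4 + 2 + 4 + 1 + 2 + 1 = 27.
Draw number 27 + 1 = 28 must push one box to 5.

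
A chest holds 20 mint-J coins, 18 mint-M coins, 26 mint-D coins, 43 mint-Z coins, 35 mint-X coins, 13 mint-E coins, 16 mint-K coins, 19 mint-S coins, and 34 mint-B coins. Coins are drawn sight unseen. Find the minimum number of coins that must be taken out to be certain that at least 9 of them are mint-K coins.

In the worst case for collecting mint-K coins, every non-mint-K coin comes out first.
There are 20 + 18 + 26 + 43 + 35 + 13 + 19 + 34 = 208 non-mint-K coins altogether.
After those, each further coin must be mint-K, so 208 + 9 = 217 draws guarantee 9 mint-K coins.

217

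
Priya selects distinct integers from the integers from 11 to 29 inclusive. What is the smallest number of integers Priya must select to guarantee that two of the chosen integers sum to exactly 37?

12

A set avoiding the sum 37 can contain at most one of each pair {x, 37−x}, plus the 3 elements whose complement lies outside the range.
The integers 19, …, 29 (11 of them) are such a set: any two sum to at least 19+20 = 39 > 37.
By pigeonhole, any 12th integer completes one of the 8 pairs, so 12 choices force a sum of 37.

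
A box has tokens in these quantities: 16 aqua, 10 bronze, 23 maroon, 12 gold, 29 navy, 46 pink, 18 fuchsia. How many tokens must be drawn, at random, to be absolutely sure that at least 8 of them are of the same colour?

By the pigeonhole principle, the 7 colours are the holes; the tokens drawn are the pigeons.
To avoid 8 of any one colour, the worst case takes at most 7 of each colour.
That gives 7 + 7 + 7 + 7 + 7 + 7 + 7 = 49 tokens with no colour reaching 8.
The next token forces some colour to 8, so 49 + 1 = 50.

50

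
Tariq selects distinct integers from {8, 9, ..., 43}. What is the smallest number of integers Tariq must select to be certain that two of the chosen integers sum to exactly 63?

Two chosen integers sum to 63 exactly when both halves of some pair {x, 63−x} with 20 ≤ x ≤ 63−x ≤ 43 are chosen — 12 such pairs.
The remaining 12 elements (those with no distinct partner in range) can never complete a 63-sum, so the worst case takes all of them and one from each pair: 12 + 12 = 24.
The 25th integer has to be the second member of some pair, so 24 + 1 = 25.

25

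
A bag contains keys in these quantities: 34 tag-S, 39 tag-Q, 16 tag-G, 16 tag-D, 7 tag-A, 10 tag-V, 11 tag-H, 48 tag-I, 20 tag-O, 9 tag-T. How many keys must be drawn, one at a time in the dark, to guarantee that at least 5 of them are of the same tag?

41

An adversary could hand out at most 4 keys per tag: 4 + 4 + 4 + 4 + 4 + 4 + 4 + 4 + 4 + 4 = 40 keys and still no tag has 5.
By the pigeonhole principle, one more key lands in a tag already at 4, so 41 draws are enough and 40 are not.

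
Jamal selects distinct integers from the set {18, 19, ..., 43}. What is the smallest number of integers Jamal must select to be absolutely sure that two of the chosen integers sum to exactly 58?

16

A set avoiding the sum 58 can contain at most one of each pair {x, 58−x}, plus the 4 elements whose complement lies outside the range or equal to its own complement.
The integers 29, …, 43 (15 of them) are such a set: any two sum to at least 29+30 = 59 > 58.
By the pigeonhole principle, any 16th integer completes one of the 11 pairs, so 16 choices force a sum of 58.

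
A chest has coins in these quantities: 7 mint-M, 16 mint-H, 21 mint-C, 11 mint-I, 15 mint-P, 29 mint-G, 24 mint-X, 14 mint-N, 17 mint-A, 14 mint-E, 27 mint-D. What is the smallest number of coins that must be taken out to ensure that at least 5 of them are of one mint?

By pigeonhole, put each drawn coin into a box by mint. The largest draw with every box below 5 takes min(count, 4) from each mint.
Σ min(cᵢ, 4) = 4 + 4 + 4 + 4 + 4 + 4 + 4 + 4 + 4 + 4 + 4 = 44.
Draw number 44 + 1 = 45 must push one box to 5.

45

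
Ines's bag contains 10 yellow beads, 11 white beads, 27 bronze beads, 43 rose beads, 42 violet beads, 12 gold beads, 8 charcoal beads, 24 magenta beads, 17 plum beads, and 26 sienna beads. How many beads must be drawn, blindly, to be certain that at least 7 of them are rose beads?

184

In the worst case for collecting rose beads, every non-rose bead comes out first.
There are 10 + 11 + 27 + 42 + 12 + 8 + 24 + 17 + 26 = 177 non-rose beads altogether.
After those, each further bead must be rose, so 177 + 7 = 184 draws guarantee 7 rose beads.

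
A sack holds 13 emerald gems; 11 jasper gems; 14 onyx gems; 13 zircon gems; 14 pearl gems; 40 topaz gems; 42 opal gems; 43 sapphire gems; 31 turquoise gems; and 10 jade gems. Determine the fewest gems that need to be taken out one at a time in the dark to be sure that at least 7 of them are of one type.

61

An adversary could hand out at most 6 gems per type: 6 + 6 + 6 + 6 + 6 + 6 + 6 + 6 + 6 + 6 = 60 gems and still no type has 7.
One more gem lands in a type already at 6, so 61 draws are enough and 60 are not.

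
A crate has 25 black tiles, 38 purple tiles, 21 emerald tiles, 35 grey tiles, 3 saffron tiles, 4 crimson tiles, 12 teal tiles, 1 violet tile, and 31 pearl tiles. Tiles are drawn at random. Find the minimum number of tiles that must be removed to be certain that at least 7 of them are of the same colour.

By the pigeonhole principle, the 9 colours are the holes; the tiles drawn are the pigeons.
To avoid 7 of any one colour, the worst case takes at most 6 of each colour, or every tile of a colour that has fewer than 6.
That gives 6 + 6 + 6 + 6 + 3 + 4 + 6 + 1 + 6 = 44 tiles with no colour reaching 7.
The next tile forces some colour to 7, so 44 + 1 = 45.

45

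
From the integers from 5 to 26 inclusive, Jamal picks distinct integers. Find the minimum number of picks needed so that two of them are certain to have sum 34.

14

A set avoiding the sum 34 can contain at most one of each pair {x, 34−x}, plus the 4 elements whose complement lies outside the range or equal to its own complement.
The integers 5, …, 17 (13 of them) are such a set: any two sum to at least 5+6 = 11 and at most 16+17 = 33 < 34.
By the pigeonhole principle, any 14th integer completes one of the 9 pairs, so 14 choices force a sum of 34.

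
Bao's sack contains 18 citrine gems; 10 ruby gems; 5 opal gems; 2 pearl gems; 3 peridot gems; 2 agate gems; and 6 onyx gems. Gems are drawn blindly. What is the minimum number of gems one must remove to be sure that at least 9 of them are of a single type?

35

Put each drawn gem into a box by type. The largest draw with every box below 9 takes min(count, 8) from each type; types with fewer than 8 contribute all they have.
Σ min(cᵢ, 8) = 8 + 8 + 5 + 2 + 3 + 2 + 6 = 34.
Draw number 34 + 1 = 35 must push one box to 9.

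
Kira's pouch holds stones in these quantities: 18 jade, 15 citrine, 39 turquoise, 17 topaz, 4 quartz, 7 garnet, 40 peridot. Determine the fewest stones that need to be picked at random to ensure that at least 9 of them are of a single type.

52

By pigeonhole, put each drawn stone into a box by type. The largest draw with every box below 9 takes min(count, 8) from each type; types with fewer than 8 contribute all they have.
Σ min(cᵢ, 8) = 8 + 8 + 8 + 8 + 4 + 7 + 8 = 51.
Draw number 51 + 1 = 52 must push one box to 9.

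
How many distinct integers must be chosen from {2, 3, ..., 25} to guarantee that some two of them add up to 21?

16

Two chosen integers sum to 21 exactly when both halves of some pair {x, 21−x} with 2 ≤ x ≤ 21−x ≤ 19 are chosen — 9 such pairs.
The remaining 6 elements (those with no distinct partner in range) can never complete a 21-sum, so the worst case takes all of them and one from each pair: 6 + 9 = 15.
The 16th integer has to be the second member of some pair, so 15 + 1 = 16.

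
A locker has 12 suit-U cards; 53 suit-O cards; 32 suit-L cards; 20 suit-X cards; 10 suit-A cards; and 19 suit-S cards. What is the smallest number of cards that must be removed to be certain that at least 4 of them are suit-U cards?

138

In the worst case for collecting suit-U cards, every non-suit-U card comes out first.
There are 53 + 32 + 20 + 10 + 19 = 134 non-suit-U cards altogether.
After those, each further card must be suit-U, so 134 + 4 = 138 draws guarantee 4 suit-U cards.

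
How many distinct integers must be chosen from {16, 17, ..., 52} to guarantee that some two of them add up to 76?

24

A set avoiding the sum 76 can contain at most one of each pair {x, 76−x}, plus the 9 elements whose complement lies outside the range or equal to its own complement.
The integers 16, …, 38 (23 of them) are such a set: any two sum to at least 16+17 = 33 and at most 37+38 = 75 < 76.
Any 24th integer completes one of the 14 pairs, so 24 choices force a sum of 76.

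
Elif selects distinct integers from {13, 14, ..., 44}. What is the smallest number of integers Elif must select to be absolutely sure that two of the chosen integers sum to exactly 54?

A set avoiding the sum 54 can contain at most one of each pair {x, 54−x}, plus the 4 elements whose complement lies outside the range or equal to its own complement.
The integers 27, …, 44 (18 of them) are such a set: any two sum to at least 27+28 = 55 > 54.
Pigeonhole: any 19th integer completes one of the 14 pairs, so 19 choices force a sum of 54.

19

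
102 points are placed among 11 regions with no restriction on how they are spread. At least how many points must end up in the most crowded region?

Pigeonhole: the 11 regions are the holes and the 102 points are the pigeons.
If every region held at most 9 points, the total would be at most 11 × 9 = 99, which is less than 102.
So some region holds at least ⌈102/11⌉ = 10 points.

10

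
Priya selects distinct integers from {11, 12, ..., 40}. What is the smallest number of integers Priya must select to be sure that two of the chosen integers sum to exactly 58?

A set avoiding the sum 58 can contain at most one of each pair {x, 58−x}, plus the 8 elements whose complement lies outside the range or equal to its own complement.
The integers 11, …, 29 (19 of them) are such a set: any two sum to at least 11+12 = 23 and at most 28+29 = 57 < 58.
By pigeonhole, any 20th integer completes one of the 11 pairs, so 20 choices force a sum of 58.

20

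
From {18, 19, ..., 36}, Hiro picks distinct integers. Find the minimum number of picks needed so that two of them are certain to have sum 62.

15

Two chosen integers sum to 62 exactly when both halves of some pair {x, 62−x} with 26 ≤ x ≤ 62−x ≤ 36 are chosen — 5 such pairs.
The remaining 9 elements (those with no distinct partner in range) can never complete a 62-sum, so the worst case takes all of them and one from each pair: 9 + 5 = 14.
The 15th integer has to be the second member of some pair, so 14 + 1 = 15.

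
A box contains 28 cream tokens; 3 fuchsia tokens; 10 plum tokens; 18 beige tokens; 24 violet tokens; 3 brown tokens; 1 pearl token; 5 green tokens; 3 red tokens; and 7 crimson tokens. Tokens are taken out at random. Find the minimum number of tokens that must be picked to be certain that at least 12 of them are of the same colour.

66

Pigeonhole: the 10 colours are the holes; the tokens drawn are the pigeons.
To avoid 12 of any one colour, the worst case takes at most 11 of each colour, or every token of a colour that has fewer than 11.
That gives 11 + 3 + 10 + 11 + 11 + 3 + 1 + 5 + 3 + 7 = 65 tokens with no colour reaching 12.
The next token forces some colour to 12, so 65 + 1 = 66.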